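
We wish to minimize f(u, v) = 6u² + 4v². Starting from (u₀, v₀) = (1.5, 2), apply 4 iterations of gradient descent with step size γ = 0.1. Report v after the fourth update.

0.0032

∇f = (12u, 8v)
(u₁, v₁) = (1.5, 2) − 0.1·(18, 16) = (-0.3, 0.4)
(u₂, v₂) = (-0.3, 0.4) − 0.1·(-3.6, 3.2) = (0.06, 0.08)
(u₃, v₃) = (0.06, 0.08) − 0.1·(0.72, 0.64) = (-0.012, 0.016)
(u₄, v₄) = (-0.012, 0.016) − 0.1·(-0.144, 0.128) = (0.0024, 0.0032)
v = 0.0032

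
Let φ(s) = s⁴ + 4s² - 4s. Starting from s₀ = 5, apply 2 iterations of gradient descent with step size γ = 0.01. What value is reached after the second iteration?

-0.28933376

φ′(s) = 4s³ + 8s - 4
Step 1: φ′(5) = 536; s₁ = 5 − 0.01·536 = -0.36
Step 2: φ′(-0.36) = -7.066624; s₂ = -0.36 − 0.01·(-7.066624) = -0.28933376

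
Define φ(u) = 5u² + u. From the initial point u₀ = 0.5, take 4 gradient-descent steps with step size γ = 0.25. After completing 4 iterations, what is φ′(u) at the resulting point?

30.375

φ′(u) = 10u + 1
u₁ = 0.5 − 0.25·6 = -1
u₂ = -1 − 0.25·(-9) = 1.25
u₃ = 1.25 − 0.25·13.5 = -2.125
u₄ = -2.125 − 0.25·(-20.25) = 2.9375
φ′(u) at (2.9375) = 30.375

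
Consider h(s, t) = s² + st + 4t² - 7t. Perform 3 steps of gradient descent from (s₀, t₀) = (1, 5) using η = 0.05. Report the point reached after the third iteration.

(0.263125, 1.7075)

∇h = (2s + t, s + 8t - 7)
(s₁, t₁) = (1, 5) − 0.05·(7, 34) = (0.65, 3.3)
(s₂, t₂) = (0.65, 3.3) − 0.05·(4.6, 20.05) = (0.42, 2.2975)
(s₃, t₃) = (0.42, 2.2975) − 0.05·(3.1375, 11.8) = (0.263125, 1.7075)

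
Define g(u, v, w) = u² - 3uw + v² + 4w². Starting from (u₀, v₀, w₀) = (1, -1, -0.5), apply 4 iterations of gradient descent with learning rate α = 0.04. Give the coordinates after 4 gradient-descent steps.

(0.64943104, -0.71639296, 0.12471808)

∇g = (2u - 3w, 2v, -3u + 8w)
(u₁, v₁, w₁) = (1, -1, -0.5) − 0.04·(3.5, -2, -7) = (0.86, -0.92, -0.22)
(u₂, v₂, w₂) = (0.86, -0.92, -0.22) − 0.04·(2.38, -1.84, -4.34) = (0.7648, -0.8464, -0.0464)
(u₃, v₃, w₃) = (0.7648, -0.8464, -0.0464) − 0.04·(1.6688, -1.6928, -2.6656) = (0.698048, -0.778688, 0.060224)
(u₄, v₄, w₄) = (0.698048, -0.778688, 0.060224) − 0.04·(1.215424, -1.557376, -1.612352) = (0.64943104, -0.71639296, 0.12471808)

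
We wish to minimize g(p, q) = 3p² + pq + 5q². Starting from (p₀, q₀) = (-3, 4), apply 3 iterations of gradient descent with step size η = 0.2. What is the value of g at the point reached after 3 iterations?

69.28384

∇g = (6p + q, p + 10q)
(p₁, q₁) = (-3, 4) − 0.2·(-14, 37) = (-0.2, -3.4)
(p₂, q₂) = (-0.2, -3.4) − 0.2·(-4.6, -34.2) = (0.72, 3.44)
(p₃, q₃) = (0.72, 3.44) − 0.2·(7.76, 35.12) = (-0.832, -3.584)
g(-0.832, -3.584) = 69.28384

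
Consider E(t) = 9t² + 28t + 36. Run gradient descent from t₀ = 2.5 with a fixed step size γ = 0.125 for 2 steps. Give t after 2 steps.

E′(t) = 18t + 28
Step 1: E′(2.5) = 73; t₁ = 2.5 − 0.125·73 = -6.625
Step 2: E′(-6.625) = -91.25; t₂ = -6.625 − 0.125·(-91.25) = 4.78125

4.78125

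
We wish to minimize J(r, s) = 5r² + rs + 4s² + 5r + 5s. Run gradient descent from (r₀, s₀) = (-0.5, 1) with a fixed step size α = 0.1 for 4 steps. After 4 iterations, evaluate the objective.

-2.5315507375

∇J = (10r + s + 5, r + 8s + 5)
Step 1: at (-0.5, 1), ∇J = (1, 12.5) → (-0.5, 1) − 0.1·(1, 12.5) = (-0.6, -0.25)
Step 2: at (-0.6, -0.25), ∇J = (-1.25, 2.4) → (-0.6, -0.25) − 0.1·(-1.25, 2.4) = (-0.475, -0.49)
Step 3: at (-0.475, -0.49), ∇J = (-0.24, 0.605) → (-0.475, -0.49) − 0.1·(-0.24, 0.605) = (-0.451, -0.5505)
Step 4: at (-0.451, -0.5505), ∇J = (-0.0605, 0.145) → (-0.451, -0.5505) − 0.1·(-0.0605, 0.145) = (-0.44495, -0.565)
J(-0.44495, -0.565) = -2.5315507375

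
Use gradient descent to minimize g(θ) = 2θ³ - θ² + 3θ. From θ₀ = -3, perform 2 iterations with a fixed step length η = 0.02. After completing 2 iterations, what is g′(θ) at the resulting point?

283.118529867264

g′(θ) = 6θ² - 2θ + 3
θ₁ = -3 − 0.02·63 = -4.26
θ₂ = -4.26 − 0.02·120.4056 = -6.668112
g′(θ) at (-6.668112) = 283.118529867264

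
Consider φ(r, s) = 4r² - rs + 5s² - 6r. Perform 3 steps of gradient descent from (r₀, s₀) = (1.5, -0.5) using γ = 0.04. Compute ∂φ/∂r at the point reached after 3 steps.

1.743872

∇φ = (8r - s - 6, -r + 10s)
Step 1: at (1.5, -0.5), ∇φ = (6.5, -6.5) → (1.5, -0.5) − 0.04·(6.5, -6.5) = (1.24, -0.24)
Step 2: at (1.24, -0.24), ∇φ = (4.16, -3.64) → (1.24, -0.24) − 0.04·(4.16, -3.64) = (1.0736, -0.0944)
Step 3: at (1.0736, -0.0944), ∇φ = (2.6832, -2.0176) → (1.0736, -0.0944) − 0.04·(2.6832, -2.0176) = (0.966272, -0.013696)
∂φ/∂r at (0.966272, -0.013696) = 1.743872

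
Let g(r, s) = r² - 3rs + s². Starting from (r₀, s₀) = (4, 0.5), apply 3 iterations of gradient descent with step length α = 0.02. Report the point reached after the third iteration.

(3.663468, 1.111968)

∇g = (2r - 3s, -3r + 2s)
Step 1: at (4, 0.5), ∇g = (6.5, -11) → (4, 0.5) − 0.02·(6.5, -11) = (3.87, 0.72)
Step 2: at (3.87, 0.72), ∇g = (5.58, -10.17) → (3.87, 0.72) − 0.02·(5.58, -10.17) = (3.7584, 0.9234)
Step 3: at (3.7584, 0.9234), ∇g = (4.7466, -9.4284) → (3.7584, 0.9234) − 0.02·(4.7466, -9.4284) = (3.663468, 1.111968)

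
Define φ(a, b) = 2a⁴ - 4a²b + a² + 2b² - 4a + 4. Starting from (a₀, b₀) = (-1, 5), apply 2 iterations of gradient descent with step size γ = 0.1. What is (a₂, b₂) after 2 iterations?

∇φ = (8a³ - 8ab + 2a - 4, -4a² + 4b)
(a₁, b₁) = (-1, 5) − 0.1·(26, 16) = (-3.6, 3.4)
(a₂, b₂) = (-3.6, 3.4) − 0.1·(-286.528, -38.24) = (25.0528, 7.224)

(25.0528, 7.224)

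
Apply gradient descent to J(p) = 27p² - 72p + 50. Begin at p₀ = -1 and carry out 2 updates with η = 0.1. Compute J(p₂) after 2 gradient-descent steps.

55099.0112

J′(p) = 54p - 72
p₁ = -1 − 0.1·(-126) = 11.6
p₂ = 11.6 − 0.1·554.4 = -43.84
J(-43.84) = 55099.0112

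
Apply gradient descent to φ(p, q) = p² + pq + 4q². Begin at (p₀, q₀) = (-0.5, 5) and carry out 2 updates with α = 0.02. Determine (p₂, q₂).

(-0.641, 3.548)

∇φ = (2p + q, p + 8q)
(p₁, q₁) = (-0.5, 5) − 0.02·(4, 39.5) = (-0.58, 4.21)
(p₂, q₂) = (-0.58, 4.21) − 0.02·(3.05, 33.1) = (-0.641, 3.548)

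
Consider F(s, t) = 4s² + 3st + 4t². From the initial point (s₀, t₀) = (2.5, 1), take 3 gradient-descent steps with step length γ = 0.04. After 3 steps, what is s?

∇F = (8s + 3t, 3s + 8t)
(s₁, t₁) = (2.5, 1) − 0.04·(23, 15.5) = (1.58, 0.38)
(s₂, t₂) = (1.58, 0.38) − 0.04·(13.78, 7.78) = (1.0288, 0.0688)
(s₃, t₃) = (1.0288, 0.0688) − 0.04·(8.4368, 3.6368) = (0.691328, -0.076672)
s = 0.691328

0.691328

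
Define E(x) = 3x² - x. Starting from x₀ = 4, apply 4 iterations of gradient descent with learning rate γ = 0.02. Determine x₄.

E′(x) = 6x - 1
Step 1: E′(4) = 23; x₁ = 4 − 0.02·23 = 3.54
Step 2: E′(3.54) = 20.24; x₂ = 3.54 − 0.02·20.24 = 3.1352
Step 3: E′(3.1352) = 17.8112; x₃ = 3.1352 − 0.02·17.8112 = 2.778976
Step 4: E′(2.778976) = 15.673856; x₄ = 2.778976 − 0.02·15.673856 = 2.46549888

2.46549888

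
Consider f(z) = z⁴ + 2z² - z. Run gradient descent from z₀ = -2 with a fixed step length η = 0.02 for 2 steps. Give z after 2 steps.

f′(z) = 4z³ + 4z - 1
z₁ = -2 − 0.02·(-41) = -1.18
z₂ = -1.18 − 0.02·(-12.292128) = -0.93415744

-0.93415744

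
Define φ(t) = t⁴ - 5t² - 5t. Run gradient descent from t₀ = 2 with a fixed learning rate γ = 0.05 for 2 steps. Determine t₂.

φ′(t) = 4t³ - 10t - 5
Step 1: φ′(2) = 7; t₁ = 2 − 0.05·7 = 1.65
Step 2: φ′(1.65) = -3.5315; t₂ = 1.65 − 0.05·(-3.5315) = 1.826575

1.826575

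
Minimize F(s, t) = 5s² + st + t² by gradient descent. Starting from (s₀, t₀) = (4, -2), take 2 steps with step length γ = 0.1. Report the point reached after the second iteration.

∇F = (10s + t, s + 2t)
Step 1: at (4, -2), ∇F = (38, 0) → (4, -2) − 0.1·(38, 0) = (0.2, -2)
Step 2: at (0.2, -2), ∇F = (0, -3.8) → (0.2, -2) − 0.1·(0, -3.8) = (0.2, -1.62)

(0.2, -1.62)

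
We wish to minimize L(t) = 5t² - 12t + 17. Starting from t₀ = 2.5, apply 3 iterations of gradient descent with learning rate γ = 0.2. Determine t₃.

-0.1

L′(t) = 10t - 12
t₁ = 2.5 − 0.2·13 = -0.1
t₂ = -0.1 − 0.2·(-13) = 2.5
t₃ = 2.5 − 0.2·13 = -0.1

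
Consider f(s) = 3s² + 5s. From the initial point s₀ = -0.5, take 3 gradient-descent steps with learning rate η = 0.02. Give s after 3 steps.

-0.606176

f′(s) = 6s + 5
Step 1: f′(-0.5) = 2; s₁ = -0.5 − 0.02·2 = -0.54
Step 2: f′(-0.54) = 1.76; s₂ = -0.54 − 0.02·1.76 = -0.5752
Step 3: f′(-0.5752) = 1.5488; s₃ = -0.5752 − 0.02·1.5488 = -0.606176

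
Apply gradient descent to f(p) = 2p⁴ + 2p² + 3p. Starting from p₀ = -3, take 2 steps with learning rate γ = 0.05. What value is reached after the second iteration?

f′(p) = 8p³ + 4p + 3
Step 1: f′(-3) = -225; p₁ = -3 − 0.05·(-225) = 8.25
Step 2: f′(8.25) = 4528.125; p₂ = 8.25 − 0.05·4528.125 = -218.15625

-218.15625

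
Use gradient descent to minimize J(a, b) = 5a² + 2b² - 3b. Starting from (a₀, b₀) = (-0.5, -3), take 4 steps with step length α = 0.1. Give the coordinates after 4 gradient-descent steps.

(0, 0.264)

∇J = (10a, 4b - 3)
Step 1: at (-0.5, -3), ∇J = (-5, -15) → (-0.5, -3) − 0.1·(-5, -15) = (0, -1.5)
Step 2: at (0, -1.5), ∇J = (0, -9) → (0, -1.5) − 0.1·(0, -9) = (0, -0.6)
Step 3: at (0, -0.6), ∇J = (0, -5.4) → (0, -0.6) − 0.1·(0, -5.4) = (0, -0.06)
Step 4: at (0, -0.06), ∇J = (0, -3.24) → (0, -0.06) − 0.1·(0, -3.24) = (0, 0.264)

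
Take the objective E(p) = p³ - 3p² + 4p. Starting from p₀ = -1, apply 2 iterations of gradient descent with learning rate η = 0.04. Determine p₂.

-2.322048

E′(p) = 3p² - 6p + 4
p₁ = -1 − 0.04·13 = -1.52
p₂ = -1.52 − 0.04·20.0512 = -2.322048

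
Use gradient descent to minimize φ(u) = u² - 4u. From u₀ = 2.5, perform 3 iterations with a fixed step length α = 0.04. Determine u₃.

φ′(u) = 2u - 4
Step 1: φ′(2.5) = 1; u₁ = 2.5 − 0.04·1 = 2.46
Step 2: φ′(2.46) = 0.92; u₂ = 2.46 − 0.04·0.92 = 2.4232
Step 3: φ′(2.4232) = 0.8464; u₃ = 2.4232 − 0.04·0.8464 = 2.389344

2.389344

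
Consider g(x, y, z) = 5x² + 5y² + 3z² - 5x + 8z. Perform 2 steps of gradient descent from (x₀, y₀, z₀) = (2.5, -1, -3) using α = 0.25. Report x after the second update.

∇g = (10x - 5, 10y, 6z + 8)
(x₁, y₁, z₁) = (2.5, -1, -3) − 0.25·(20, -10, -10) = (-2.5, 1.5, -0.5)
(x₂, y₂, z₂) = (-2.5, 1.5, -0.5) − 0.25·(-30, 15, 5) = (5, -2.25, -1.75)
x = 5

5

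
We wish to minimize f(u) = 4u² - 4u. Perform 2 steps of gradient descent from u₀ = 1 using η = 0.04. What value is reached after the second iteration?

f′(u) = 8u - 4
u₁ = 1 − 0.04·4 = 0.84
u₂ = 0.84 − 0.04·2.72 = 0.7312

0.7312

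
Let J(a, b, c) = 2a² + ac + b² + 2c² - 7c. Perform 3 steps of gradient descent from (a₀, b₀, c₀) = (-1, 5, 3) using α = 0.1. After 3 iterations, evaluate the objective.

∇J = (4a + c, 2b, a + 4c - 7)
Step 1: at (-1, 5, 3), ∇J = (-1, 10, 4) → (-1, 5, 3) − 0.1·(-1, 10, 4) = (-0.9, 4, 2.6)
Step 2: at (-0.9, 4, 2.6), ∇J = (-1, 8, 2.5) → (-0.9, 4, 2.6) − 0.1·(-1, 8, 2.5) = (-0.8, 3.2, 2.35)
Step 3: at (-0.8, 3.2, 2.35), ∇J = (-0.85, 6.4, 1.6) → (-0.8, 3.2, 2.35) − 0.1·(-0.85, 6.4, 1.6) = (-0.715, 2.56, 2.19)
J(-0.715, 2.56, 2.19) = 0.2724

0.2724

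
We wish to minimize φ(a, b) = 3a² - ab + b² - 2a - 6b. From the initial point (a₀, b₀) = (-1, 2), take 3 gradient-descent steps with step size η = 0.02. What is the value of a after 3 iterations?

∇φ = (6a - b - 2, -a + 2b - 6)
(a₁, b₁) = (-1, 2) − 0.02·(-10, -1) = (-0.8, 2.02)
(a₂, b₂) = (-0.8, 2.02) − 0.02·(-8.82, -1.16) = (-0.6236, 2.0432)
(a₃, b₃) = (-0.6236, 2.0432) − 0.02·(-7.7848, -1.29) = (-0.467904, 2.069)
a = -0.467904

-0.467904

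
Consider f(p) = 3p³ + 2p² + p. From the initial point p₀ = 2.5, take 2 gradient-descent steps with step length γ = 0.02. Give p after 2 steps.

f′(p) = 9p² + 4p + 1
p₁ = 2.5 − 0.02·67.25 = 1.155
p₂ = 1.155 − 0.02·17.626225 = 0.8024755

0.8024755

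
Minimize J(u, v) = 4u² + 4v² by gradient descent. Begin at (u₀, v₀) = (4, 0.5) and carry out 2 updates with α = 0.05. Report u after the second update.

1.44

∇J = (8u, 8v)
Step 1: at (4, 0.5), ∇J = (32, 4) → (4, 0.5) − 0.05·(32, 4) = (2.4, 0.3)
Step 2: at (2.4, 0.3), ∇J = (19.2, 2.4) → (2.4, 0.3) − 0.05·(19.2, 2.4) = (1.44, 0.18)
u = 1.44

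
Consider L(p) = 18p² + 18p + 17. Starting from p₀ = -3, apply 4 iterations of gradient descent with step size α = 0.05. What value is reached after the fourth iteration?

L′(p) = 36p + 18
p₁ = -3 − 0.05·(-90) = 1.5
p₂ = 1.5 − 0.05·72 = -2.1
p₃ = -2.1 − 0.05·(-57.6) = 0.78
p₄ = 0.78 − 0.05·46.08 = -1.524

-1.524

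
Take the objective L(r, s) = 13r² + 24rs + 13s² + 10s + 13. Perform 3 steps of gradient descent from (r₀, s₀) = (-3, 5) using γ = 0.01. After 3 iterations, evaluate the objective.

∇L = (26r + 24s, 24r + 26s + 10)
Step 1: at (-3, 5), ∇L = (42, 68) → (-3, 5) − 0.01·(42, 68) = (-3.42, 4.32)
Step 2: at (-3.42, 4.32), ∇L = (14.76, 40.24) → (-3.42, 4.32) − 0.01·(14.76, 40.24) = (-3.5676, 3.9176)
Step 3: at (-3.5676, 3.9176), ∇L = (1.2648, 26.2352) → (-3.5676, 3.9176) − 0.01·(1.2648, 26.2352) = (-3.580248, 3.655248)
L(-3.580248, 3.655248) = 75.798993683008

75.798993683008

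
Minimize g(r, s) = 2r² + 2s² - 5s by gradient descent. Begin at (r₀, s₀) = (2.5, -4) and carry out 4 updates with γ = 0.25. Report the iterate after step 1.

(0, 1.25)

∇g = (4r, 4s - 5)
Step 1: at (2.5, -4), ∇g = (10, -21) → (2.5, -4) − 0.25·(10, -21) = (0, 1.25)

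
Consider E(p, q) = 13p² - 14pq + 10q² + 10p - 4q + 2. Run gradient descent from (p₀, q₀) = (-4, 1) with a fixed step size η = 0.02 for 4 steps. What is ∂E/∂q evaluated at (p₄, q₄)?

-3.9808512

∇E = (26p - 14q + 10, -14p + 20q - 4)
Step 1: at (-4, 1), ∇E = (-108, 72) → (-4, 1) − 0.02·(-108, 72) = (-1.84, -0.44)
Step 2: at (-1.84, -0.44), ∇E = (-31.68, 12.96) → (-1.84, -0.44) − 0.02·(-31.68, 12.96) = (-1.2064, -0.6992)
Step 3: at (-1.2064, -0.6992), ∇E = (-11.5776, -1.0944) → (-1.2064, -0.6992) − 0.02·(-11.5776, -1.0944) = (-0.974848, -0.677312)
Step 4: at (-0.974848, -0.677312), ∇E = (-5.86368, -3.898368) → (-0.974848, -0.677312) − 0.02·(-5.86368, -3.898368) = (-0.8575744, -0.59934464)
∂E/∂q at (-0.8575744, -0.59934464) = -3.9808512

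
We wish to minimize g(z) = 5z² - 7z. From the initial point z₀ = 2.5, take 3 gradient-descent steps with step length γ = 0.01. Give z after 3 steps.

g′(z) = 10z - 7
z₁ = 2.5 − 0.01·18 = 2.32
z₂ = 2.32 − 0.01·16.2 = 2.158
z₃ = 2.158 − 0.01·14.58 = 2.0122

2.0122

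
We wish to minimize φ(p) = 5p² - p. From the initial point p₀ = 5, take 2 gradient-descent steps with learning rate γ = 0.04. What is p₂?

1.864

φ′(p) = 10p - 1
Step 1: φ′(5) = 49; p₁ = 5 − 0.04·49 = 3.04
Step 2: φ′(3.04) = 29.4; p₂ = 3.04 − 0.04·29.4 = 1.864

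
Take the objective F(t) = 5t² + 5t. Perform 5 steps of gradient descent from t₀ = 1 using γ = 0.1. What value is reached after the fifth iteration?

-0.5

F′(t) = 10t + 5
t₁ = 1 − 0.1·15 = -0.5
t₂ = -0.5 − 0.1·0 = -0.5
t₃ = -0.5 − 0.1·0 = -0.5
t₄ = -0.5 − 0.1·0 = -0.5
t₅ = -0.5 − 0.1·0 = -0.5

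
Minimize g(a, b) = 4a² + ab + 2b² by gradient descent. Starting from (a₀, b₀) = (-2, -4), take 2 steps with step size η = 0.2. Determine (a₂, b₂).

∇g = (8a + b, a + 4b)
(a₁, b₁) = (-2, -4) − 0.2·(-20, -18) = (2, -0.4)
(a₂, b₂) = (2, -0.4) − 0.2·(15.6, 0.4) = (-1.12, -0.48)

(-1.12, -0.48)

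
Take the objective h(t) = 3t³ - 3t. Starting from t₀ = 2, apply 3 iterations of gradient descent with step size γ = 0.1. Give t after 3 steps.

h′(t) = 9t² - 3
t₁ = 2 − 0.1·33 = -1.3
t₂ = -1.3 − 0.1·12.21 = -2.521
t₃ = -2.521 − 0.1·54.198969 = -7.9408969

-7.9408969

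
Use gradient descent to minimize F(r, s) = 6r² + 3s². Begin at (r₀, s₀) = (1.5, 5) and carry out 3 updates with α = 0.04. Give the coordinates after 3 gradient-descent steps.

∇F = (12r, 6s)
(r₁, s₁) = (1.5, 5) − 0.04·(18, 30) = (0.78, 3.8)
(r₂, s₂) = (0.78, 3.8) − 0.04·(9.36, 22.8) = (0.4056, 2.888)
(r₃, s₃) = (0.4056, 2.888) − 0.04·(4.8672, 17.328) = (0.210912, 2.19488)

(0.210912, 2.19488)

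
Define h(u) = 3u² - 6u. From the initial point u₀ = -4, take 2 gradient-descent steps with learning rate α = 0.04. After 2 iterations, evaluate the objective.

22.021632

h′(u) = 6u - 6
Step 1: h′(-4) = -30; u₁ = -4 − 0.04·(-30) = -2.8
Step 2: h′(-2.8) = -22.8; u₂ = -2.8 − 0.04·(-22.8) = -1.888
h(-1.888) = 22.021632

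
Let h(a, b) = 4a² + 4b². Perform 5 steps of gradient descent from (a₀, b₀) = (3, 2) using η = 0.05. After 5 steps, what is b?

0.15552

∇h = (8a, 8b)
Step 1: at (3, 2), ∇h = (24, 16) → (3, 2) − 0.05·(24, 16) = (1.8, 1.2)
Step 2: at (1.8, 1.2), ∇h = (14.4, 9.6) → (1.8, 1.2) − 0.05·(14.4, 9.6) = (1.08, 0.72)
Step 3: at (1.08, 0.72), ∇h = (8.64, 5.76) → (1.08, 0.72) − 0.05·(8.64, 5.76) = (0.648, 0.432)
Step 4: at (0.648, 0.432), ∇h = (5.184, 3.456) → (0.648, 0.432) − 0.05·(5.184, 3.456) = (0.3888, 0.2592)
Step 5: at (0.3888, 0.2592), ∇h = (3.1104, 2.0736) → (0.3888, 0.2592) − 0.05·(3.1104, 2.0736) = (0.23328, 0.15552)
b = 0.15552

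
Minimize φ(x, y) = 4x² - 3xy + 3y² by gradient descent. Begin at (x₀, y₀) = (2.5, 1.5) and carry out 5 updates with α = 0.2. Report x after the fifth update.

-1.0944

∇φ = (8x - 3y, -3x + 6y)
(x₁, y₁) = (2.5, 1.5) − 0.2·(15.5, 1.5) = (-0.6, 1.2)
(x₂, y₂) = (-0.6, 1.2) − 0.2·(-8.4, 9) = (1.08, -0.6)
(x₃, y₃) = (1.08, -0.6) − 0.2·(10.44, -6.84) = (-1.008, 0.768)
(x₄, y₄) = (-1.008, 0.768) − 0.2·(-10.368, 7.632) = (1.0656, -0.7584)
(x₅, y₅) = (1.0656, -0.7584) − 0.2·(10.8, -7.7472) = (-1.0944, 0.79104)
x = -1.0944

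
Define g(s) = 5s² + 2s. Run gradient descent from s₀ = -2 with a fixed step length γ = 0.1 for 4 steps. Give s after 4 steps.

g′(s) = 10s + 2
Step 1: g′(-2) = -18; s₁ = -2 − 0.1·(-18) = -0.2
Step 2: g′(-0.2) = 0; s₂ = -0.2 − 0.1·0 = -0.2
Step 3: g′(-0.2) = 0; s₃ = -0.2 − 0.1·0 = -0.2
Step 4: g′(-0.2) = 0; s₄ = -0.2 − 0.1·0 = -0.2

-0.2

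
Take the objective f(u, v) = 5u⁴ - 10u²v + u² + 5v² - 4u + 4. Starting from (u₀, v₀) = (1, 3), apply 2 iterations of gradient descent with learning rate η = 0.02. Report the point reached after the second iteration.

(1.2681984, 2.75712)

∇f = (20u³ - 20uv + 2u - 4, -10u² + 10v)
Step 1: at (1, 3), ∇f = (-42, 20) → (1, 3) − 0.02·(-42, 20) = (1.84, 2.6)
Step 2: at (1.84, 2.6), ∇f = (28.59008, -7.856) → (1.84, 2.6) − 0.02·(28.59008, -7.856) = (1.2681984, 2.75712)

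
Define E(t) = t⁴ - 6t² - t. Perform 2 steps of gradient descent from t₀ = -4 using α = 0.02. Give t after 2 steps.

0.24273344

E′(t) = 4t³ - 12t - 1
Step 1: E′(-4) = -209; t₁ = -4 − 0.02·(-209) = 0.18
Step 2: E′(0.18) = -3.136672; t₂ = 0.18 − 0.02·(-3.136672) = 0.24273344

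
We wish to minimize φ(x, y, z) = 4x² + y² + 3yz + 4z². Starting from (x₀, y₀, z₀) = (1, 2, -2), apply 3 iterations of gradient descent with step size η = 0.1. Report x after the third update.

∇φ = (8x, 2y + 3z, 3y + 8z)
(x₁, y₁, z₁) = (1, 2, -2) − 0.1·(8, -2, -10) = (0.2, 2.2, -1)
(x₂, y₂, z₂) = (0.2, 2.2, -1) − 0.1·(1.6, 1.4, -1.4) = (0.04, 2.06, -0.86)
(x₃, y₃, z₃) = (0.04, 2.06, -0.86) − 0.1·(0.32, 1.54, -0.7) = (0.008, 1.906, -0.79)
x = 0.008

0.008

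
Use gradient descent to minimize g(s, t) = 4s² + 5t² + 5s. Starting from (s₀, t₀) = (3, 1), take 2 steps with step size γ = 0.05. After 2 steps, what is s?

0.68

∇g = (8s + 5, 10t)
Step 1: at (3, 1), ∇g = (29, 10) → (3, 1) − 0.05·(29, 10) = (1.55, 0.5)
Step 2: at (1.55, 0.5), ∇g = (17.4, 5) → (1.55, 0.5) − 0.05·(17.4, 5) = (0.68, 0.25)
s = 0.68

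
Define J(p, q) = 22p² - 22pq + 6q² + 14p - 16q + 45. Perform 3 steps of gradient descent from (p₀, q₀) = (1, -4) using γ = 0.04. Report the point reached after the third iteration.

∇J = (44p - 22q + 14, -22p + 12q - 16)
Step 1: at (1, -4), ∇J = (146, -86) → (1, -4) − 0.04·(146, -86) = (-4.84, -0.56)
Step 2: at (-4.84, -0.56), ∇J = (-186.64, 83.76) → (-4.84, -0.56) − 0.04·(-186.64, 83.76) = (2.6256, -3.9104)
Step 3: at (2.6256, -3.9104), ∇J = (215.5552, -120.688) → (2.6256, -3.9104) − 0.04·(215.5552, -120.688) = (-5.996608, 0.91712)

(-5.996608, 0.91712)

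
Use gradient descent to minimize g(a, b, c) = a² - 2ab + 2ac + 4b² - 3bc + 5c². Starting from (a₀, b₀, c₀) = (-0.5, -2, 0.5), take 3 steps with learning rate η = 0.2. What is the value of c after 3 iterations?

-4.256

∇g = (2a - 2b + 2c, -2a + 8b - 3c, 2a - 3b + 10c)
(a₁, b₁, c₁) = (-0.5, -2, 0.5) − 0.2·(4, -16.5, 10) = (-1.3, 1.3, -1.5)
(a₂, b₂, c₂) = (-1.3, 1.3, -1.5) − 0.2·(-8.2, 17.5, -21.5) = (0.34, -2.2, 2.8)
(a₃, b₃, c₃) = (0.34, -2.2, 2.8) − 0.2·(10.68, -26.68, 35.28) = (-1.796, 3.136, -4.256)
c = -4.256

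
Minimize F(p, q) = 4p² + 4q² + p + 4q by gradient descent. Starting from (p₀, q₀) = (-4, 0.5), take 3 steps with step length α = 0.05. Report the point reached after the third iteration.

∇F = (8p + 1, 8q + 4)
Step 1: at (-4, 0.5), ∇F = (-31, 8) → (-4, 0.5) − 0.05·(-31, 8) = (-2.45, 0.1)
Step 2: at (-2.45, 0.1), ∇F = (-18.6, 4.8) → (-2.45, 0.1) − 0.05·(-18.6, 4.8) = (-1.52, -0.14)
Step 3: at (-1.52, -0.14), ∇F = (-11.16, 2.88) → (-1.52, -0.14) − 0.05·(-11.16, 2.88) = (-0.962, -0.284)

(-0.962, -0.284)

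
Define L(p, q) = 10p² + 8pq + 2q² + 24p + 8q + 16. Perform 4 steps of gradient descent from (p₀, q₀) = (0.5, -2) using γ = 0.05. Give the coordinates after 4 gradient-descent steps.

(-0.4512, -1.7376)

∇L = (20p + 8q + 24, 8p + 4q + 8)
Step 1: at (0.5, -2), ∇L = (18, 4) → (0.5, -2) − 0.05·(18, 4) = (-0.4, -2.2)
Step 2: at (-0.4, -2.2), ∇L = (-1.6, -4) → (-0.4, -2.2) − 0.05·(-1.6, -4) = (-0.32, -2)
Step 3: at (-0.32, -2), ∇L = (1.6, -2.56) → (-0.32, -2) − 0.05·(1.6, -2.56) = (-0.4, -1.872)
Step 4: at (-0.4, -1.872), ∇L = (1.024, -2.688) → (-0.4, -1.872) − 0.05·(1.024, -2.688) = (-0.4512, -1.7376)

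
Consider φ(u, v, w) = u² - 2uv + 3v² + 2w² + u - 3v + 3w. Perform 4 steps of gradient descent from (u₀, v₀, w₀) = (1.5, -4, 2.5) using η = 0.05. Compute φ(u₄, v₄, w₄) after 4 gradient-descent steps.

4.414922

∇φ = (2u - 2v + 1, -2u + 6v - 3, 4w + 3)
(u₁, v₁, w₁) = (1.5, -4, 2.5) − 0.05·(12, -30, 13) = (0.9, -2.5, 1.85)
(u₂, v₂, w₂) = (0.9, -2.5, 1.85) − 0.05·(7.8, -19.8, 10.4) = (0.51, -1.51, 1.33)
(u₃, v₃, w₃) = (0.51, -1.51, 1.33) − 0.05·(5.04, -13.08, 8.32) = (0.258, -0.856, 0.914)
(u₄, v₄, w₄) = (0.258, -0.856, 0.914) − 0.05·(3.228, -8.652, 6.656) = (0.0966, -0.4234, 0.5812)
φ(0.0966, -0.4234, 0.5812) = 4.414922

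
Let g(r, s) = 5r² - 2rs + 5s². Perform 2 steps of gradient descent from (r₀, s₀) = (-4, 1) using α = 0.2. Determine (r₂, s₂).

∇g = (10r - 2s, -2r + 10s)
Step 1: at (-4, 1), ∇g = (-42, 18) → (-4, 1) − 0.2·(-42, 18) = (4.4, -2.6)
Step 2: at (4.4, -2.6), ∇g = (49.2, -34.8) → (4.4, -2.6) − 0.2·(49.2, -34.8) = (-5.44, 4.36)

(-5.44, 4.36)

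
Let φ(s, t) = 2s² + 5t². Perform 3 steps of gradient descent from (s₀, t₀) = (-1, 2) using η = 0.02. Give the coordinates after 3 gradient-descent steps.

∇φ = (4s, 10t)
Step 1: at (-1, 2), ∇φ = (-4, 20) → (-1, 2) − 0.02·(-4, 20) = (-0.92, 1.6)
Step 2: at (-0.92, 1.6), ∇φ = (-3.68, 16) → (-0.92, 1.6) − 0.02·(-3.68, 16) = (-0.8464, 1.28)
Step 3: at (-0.8464, 1.28), ∇φ = (-3.3856, 12.8) → (-0.8464, 1.28) − 0.02·(-3.3856, 12.8) = (-0.778688, 1.024)

(-0.778688, 1.024)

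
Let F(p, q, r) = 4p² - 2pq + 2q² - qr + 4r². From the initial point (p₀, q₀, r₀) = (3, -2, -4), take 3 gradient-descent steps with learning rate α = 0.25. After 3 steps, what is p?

-4.8125

∇F = (8p - 2q, -2p + 4q - r, -q + 8r)
Step 1: at (3, -2, -4), ∇F = (28, -10, -30) → (3, -2, -4) − 0.25·(28, -10, -30) = (-4, 0.5, 3.5)
Step 2: at (-4, 0.5, 3.5), ∇F = (-33, 6.5, 27.5) → (-4, 0.5, 3.5) − 0.25·(-33, 6.5, 27.5) = (4.25, -1.125, -3.375)
Step 3: at (4.25, -1.125, -3.375), ∇F = (36.25, -9.625, -25.875) → (4.25, -1.125, -3.375) − 0.25·(36.25, -9.625, -25.875) = (-4.8125, 1.28125, 3.09375)
p = -4.8125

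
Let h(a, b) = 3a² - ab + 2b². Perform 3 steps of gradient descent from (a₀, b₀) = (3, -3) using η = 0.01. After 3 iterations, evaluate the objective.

36.899888675292

∇h = (6a - b, -a + 4b)
(a₁, b₁) = (3, -3) − 0.01·(21, -15) = (2.79, -2.85)
(a₂, b₂) = (2.79, -2.85) − 0.01·(19.59, -14.19) = (2.5941, -2.7081)
(a₃, b₃) = (2.5941, -2.7081) − 0.01·(18.2727, -13.4265) = (2.411373, -2.573835)
h(2.411373, -2.573835) = 36.899888675292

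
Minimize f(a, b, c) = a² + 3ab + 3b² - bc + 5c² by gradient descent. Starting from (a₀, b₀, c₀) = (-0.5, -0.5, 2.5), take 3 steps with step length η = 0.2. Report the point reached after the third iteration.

(0.096, 1.02, -2.92)

∇f = (2a + 3b, 3a + 6b - c, -b + 10c)
Step 1: at (-0.5, -0.5, 2.5), ∇f = (-2.5, -7, 25.5) → (-0.5, -0.5, 2.5) − 0.2·(-2.5, -7, 25.5) = (0, 0.9, -2.6)
Step 2: at (0, 0.9, -2.6), ∇f = (2.7, 8, -26.9) → (0, 0.9, -2.6) − 0.2·(2.7, 8, -26.9) = (-0.54, -0.7, 2.78)
Step 3: at (-0.54, -0.7, 2.78), ∇f = (-3.18, -8.6, 28.5) → (-0.54, -0.7, 2.78) − 0.2·(-3.18, -8.6, 28.5) = (0.096, 1.02, -2.92)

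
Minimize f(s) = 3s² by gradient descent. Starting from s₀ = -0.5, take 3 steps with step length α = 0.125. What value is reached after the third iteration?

-0.0078125

f′(s) = 6s
s₁ = -0.5 − 0.125·(-3) = -0.125
s₂ = -0.125 − 0.125·(-0.75) = -0.03125
s₃ = -0.03125 − 0.125·(-0.1875) = -0.0078125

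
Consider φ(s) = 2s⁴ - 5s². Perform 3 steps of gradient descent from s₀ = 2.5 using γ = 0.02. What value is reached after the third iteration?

0.66478208

φ′(s) = 8s³ - 10s
s₁ = 2.5 − 0.02·100 = 0.5
s₂ = 0.5 − 0.02·(-4) = 0.58
s₃ = 0.58 − 0.02·(-4.239104) = 0.66478208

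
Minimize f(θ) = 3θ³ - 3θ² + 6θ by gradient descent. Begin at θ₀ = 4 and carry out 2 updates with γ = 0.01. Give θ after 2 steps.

2.168716

f′(θ) = 9θ² - 6θ + 6
Step 1: f′(4) = 126; θ₁ = 4 − 0.01·126 = 2.74
Step 2: f′(2.74) = 57.1284; θ₂ = 2.74 − 0.01·57.1284 = 2.168716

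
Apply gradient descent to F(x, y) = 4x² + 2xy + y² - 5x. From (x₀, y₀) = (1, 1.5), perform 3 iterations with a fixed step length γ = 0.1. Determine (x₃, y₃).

∇F = (8x + 2y - 5, 2x + 2y)
(x₁, y₁) = (1, 1.5) − 0.1·(6, 5) = (0.4, 1)
(x₂, y₂) = (0.4, 1) − 0.1·(0.2, 2.8) = (0.38, 0.72)
(x₃, y₃) = (0.38, 0.72) − 0.1·(-0.52, 2.2) = (0.432, 0.5)

(0.432, 0.5)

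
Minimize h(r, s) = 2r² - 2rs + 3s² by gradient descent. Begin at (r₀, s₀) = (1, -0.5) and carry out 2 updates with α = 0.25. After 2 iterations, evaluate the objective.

∇h = (4r - 2s, -2r + 6s)
(r₁, s₁) = (1, -0.5) − 0.25·(5, -5) = (-0.25, 0.75)
(r₂, s₂) = (-0.25, 0.75) − 0.25·(-2.5, 5) = (0.375, -0.5)
h(0.375, -0.5) = 1.40625

1.40625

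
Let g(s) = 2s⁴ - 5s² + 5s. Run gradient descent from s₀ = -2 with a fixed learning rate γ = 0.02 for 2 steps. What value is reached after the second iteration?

g′(s) = 8s³ - 10s + 5
s₁ = -2 − 0.02·(-39) = -1.22
s₂ = -1.22 − 0.02·2.673216 = -1.27346432

-1.27346432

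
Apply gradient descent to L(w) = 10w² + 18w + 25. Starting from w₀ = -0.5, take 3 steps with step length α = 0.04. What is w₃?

L′(w) = 20w + 18
Step 1: L′(-0.5) = 8; w₁ = -0.5 − 0.04·8 = -0.82
Step 2: L′(-0.82) = 1.6; w₂ = -0.82 − 0.04·1.6 = -0.884
Step 3: L′(-0.884) = 0.32; w₃ = -0.884 − 0.04·0.32 = -0.8968

-0.8968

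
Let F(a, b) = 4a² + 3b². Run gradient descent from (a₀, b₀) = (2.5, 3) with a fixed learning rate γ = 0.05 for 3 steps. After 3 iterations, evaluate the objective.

4.342923

∇F = (8a, 6b)
Step 1: at (2.5, 3), ∇F = (20, 18) → (2.5, 3) − 0.05·(20, 18) = (1.5, 2.1)
Step 2: at (1.5, 2.1), ∇F = (12, 12.6) → (1.5, 2.1) − 0.05·(12, 12.6) = (0.9, 1.47)
Step 3: at (0.9, 1.47), ∇F = (7.2, 8.82) → (0.9, 1.47) − 0.05·(7.2, 8.82) = (0.54, 1.029)
F(0.54, 1.029) = 4.342923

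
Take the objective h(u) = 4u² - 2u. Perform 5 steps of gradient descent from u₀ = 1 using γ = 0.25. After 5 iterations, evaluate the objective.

2

h′(u) = 8u - 2
u₁ = 1 − 0.25·6 = -0.5
u₂ = -0.5 − 0.25·(-6) = 1
u₃ = 1 − 0.25·6 = -0.5
u₄ = -0.5 − 0.25·(-6) = 1
u₅ = 1 − 0.25·6 = -0.5
h(-0.5) = 2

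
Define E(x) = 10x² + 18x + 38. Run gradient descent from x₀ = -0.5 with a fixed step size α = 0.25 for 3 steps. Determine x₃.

E′(x) = 20x + 18
Step 1: E′(-0.5) = 8; x₁ = -0.5 − 0.25·8 = -2.5
Step 2: E′(-2.5) = -32; x₂ = -2.5 − 0.25·(-32) = 5.5
Step 3: E′(5.5) = 128; x₃ = 5.5 − 0.25·128 = -26.5

-26.5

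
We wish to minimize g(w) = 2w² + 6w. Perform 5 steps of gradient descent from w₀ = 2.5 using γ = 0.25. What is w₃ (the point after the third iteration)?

g′(w) = 4w + 6
Step 1: g′(2.5) = 16; w₁ = 2.5 − 0.25·16 = -1.5
Step 2: g′(-1.5) = 0; w₂ = -1.5 − 0.25·0 = -1.5
Step 3: g′(-1.5) = 0; w₃ = -1.5 − 0.25·0 = -1.5

-1.5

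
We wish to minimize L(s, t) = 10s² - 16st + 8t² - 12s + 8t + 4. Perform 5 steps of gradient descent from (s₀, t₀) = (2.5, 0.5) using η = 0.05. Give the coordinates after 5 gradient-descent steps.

(1.25344, 1.0856)

∇L = (20s - 16t - 12, -16s + 16t + 8)
Step 1: at (2.5, 0.5), ∇L = (30, -24) → (2.5, 0.5) − 0.05·(30, -24) = (1, 1.7)
Step 2: at (1, 1.7), ∇L = (-19.2, 19.2) → (1, 1.7) − 0.05·(-19.2, 19.2) = (1.96, 0.74)
Step 3: at (1.96, 0.74), ∇L = (15.36, -11.52) → (1.96, 0.74) − 0.05·(15.36, -11.52) = (1.192, 1.316)
Step 4: at (1.192, 1.316), ∇L = (-9.216, 9.984) → (1.192, 1.316) − 0.05·(-9.216, 9.984) = (1.6528, 0.8168)
Step 5: at (1.6528, 0.8168), ∇L = (7.9872, -5.376) → (1.6528, 0.8168) − 0.05·(7.9872, -5.376) = (1.25344, 1.0856)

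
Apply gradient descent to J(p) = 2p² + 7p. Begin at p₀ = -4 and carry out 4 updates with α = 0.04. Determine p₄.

J′(p) = 4p + 7
Step 1: J′(-4) = -9; p₁ = -4 − 0.04·(-9) = -3.64
Step 2: J′(-3.64) = -7.56; p₂ = -3.64 − 0.04·(-7.56) = -3.3376
Step 3: J′(-3.3376) = -6.3504; p₃ = -3.3376 − 0.04·(-6.3504) = -3.083584
Step 4: J′(-3.083584) = -5.334336; p₄ = -3.083584 − 0.04·(-5.334336) = -2.87021056

-2.87021056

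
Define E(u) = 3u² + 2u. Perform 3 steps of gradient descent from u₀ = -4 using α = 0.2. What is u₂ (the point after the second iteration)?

E′(u) = 6u + 2
u₁ = -4 − 0.2·(-22) = 0.4
u₂ = 0.4 − 0.2·4.4 = -0.48

-0.48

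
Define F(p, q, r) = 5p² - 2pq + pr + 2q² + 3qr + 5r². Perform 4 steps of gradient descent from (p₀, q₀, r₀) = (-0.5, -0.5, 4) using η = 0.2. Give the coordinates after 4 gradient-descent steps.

∇F = (10p - 2q + r, -2p + 4q + 3r, p + 3q + 10r)
Step 1: at (-0.5, -0.5, 4), ∇F = (0, 11, 38) → (-0.5, -0.5, 4) − 0.2·(0, 11, 38) = (-0.5, -2.7, -3.6)
Step 2: at (-0.5, -2.7, -3.6), ∇F = (-3.2, -20.6, -44.6) → (-0.5, -2.7, -3.6) − 0.2·(-3.2, -20.6, -44.6) = (0.14, 1.42, 5.32)
Step 3: at (0.14, 1.42, 5.32), ∇F = (3.88, 21.36, 57.6) → (0.14, 1.42, 5.32) − 0.2·(3.88, 21.36, 57.6) = (-0.636, -2.852, -6.2)
Step 4: at (-0.636, -2.852, -6.2), ∇F = (-6.856, -28.736, -71.192) → (-0.636, -2.852, -6.2) − 0.2·(-6.856, -28.736, -71.192) = (0.7352, 2.8952, 8.0384)

(0.7352, 2.8952, 8.0384)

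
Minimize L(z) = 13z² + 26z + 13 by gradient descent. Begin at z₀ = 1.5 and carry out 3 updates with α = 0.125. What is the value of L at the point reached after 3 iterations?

10541.88995361328125

L′(z) = 26z + 26
Step 1: L′(1.5) = 65; z₁ = 1.5 − 0.125·65 = -6.625
Step 2: L′(-6.625) = -146.25; z₂ = -6.625 − 0.125·(-146.25) = 11.65625
Step 3: L′(11.65625) = 329.0625; z₃ = 11.65625 − 0.125·329.0625 = -29.4765625
L(-29.4765625) = 10541.88995361328125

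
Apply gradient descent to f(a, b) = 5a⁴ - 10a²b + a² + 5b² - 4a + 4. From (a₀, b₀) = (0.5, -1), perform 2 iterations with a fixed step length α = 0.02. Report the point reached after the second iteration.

∇f = (20a³ - 20ab + 2a - 4, -10a² + 10b)
(a₁, b₁) = (0.5, -1) − 0.02·(9.5, -12.5) = (0.31, -0.75)
(a₂, b₂) = (0.31, -0.75) − 0.02·(1.86582, -8.461) = (0.2726836, -0.58078)

(0.2726836, -0.58078)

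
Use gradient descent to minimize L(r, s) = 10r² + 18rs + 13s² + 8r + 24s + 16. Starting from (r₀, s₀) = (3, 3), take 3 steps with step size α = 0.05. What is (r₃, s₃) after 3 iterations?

(-3.127, -5.637)

∇L = (20r + 18s + 8, 18r + 26s + 24)
(r₁, s₁) = (3, 3) − 0.05·(122, 156) = (-3.1, -4.8)
(r₂, s₂) = (-3.1, -4.8) − 0.05·(-140.4, -156.6) = (3.92, 3.03)
(r₃, s₃) = (3.92, 3.03) − 0.05·(140.94, 173.34) = (-3.127, -5.637)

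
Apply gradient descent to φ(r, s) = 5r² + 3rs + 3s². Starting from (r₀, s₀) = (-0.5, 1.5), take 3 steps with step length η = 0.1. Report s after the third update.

∇φ = (10r + 3s, 3r + 6s)
Step 1: at (-0.5, 1.5), ∇φ = (-0.5, 7.5) → (-0.5, 1.5) − 0.1·(-0.5, 7.5) = (-0.45, 0.75)
Step 2: at (-0.45, 0.75), ∇φ = (-2.25, 3.15) → (-0.45, 0.75) − 0.1·(-2.25, 3.15) = (-0.225, 0.435)
Step 3: at (-0.225, 0.435), ∇φ = (-0.945, 1.935) → (-0.225, 0.435) − 0.1·(-0.945, 1.935) = (-0.1305, 0.2415)
s = 0.2415

0.2415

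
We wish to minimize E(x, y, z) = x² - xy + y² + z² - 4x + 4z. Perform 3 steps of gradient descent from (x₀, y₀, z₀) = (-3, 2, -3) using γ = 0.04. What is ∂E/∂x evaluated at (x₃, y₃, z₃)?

∇E = (2x - y - 4, -x + 2y, 2z + 4)
(x₁, y₁, z₁) = (-3, 2, -3) − 0.04·(-12, 7, -2) = (-2.52, 1.72, -2.92)
(x₂, y₂, z₂) = (-2.52, 1.72, -2.92) − 0.04·(-10.76, 5.96, -1.84) = (-2.0896, 1.4816, -2.8464)
(x₃, y₃, z₃) = (-2.0896, 1.4816, -2.8464) − 0.04·(-9.6608, 5.0528, -1.6928) = (-1.703168, 1.279488, -2.778688)
∂E/∂x at (-1.703168, 1.279488, -2.778688) = -8.685824

-8.685824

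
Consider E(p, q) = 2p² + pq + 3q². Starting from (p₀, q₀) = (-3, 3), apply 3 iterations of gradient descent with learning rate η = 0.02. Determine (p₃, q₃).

∇E = (4p + q, p + 6q)
(p₁, q₁) = (-3, 3) − 0.02·(-9, 15) = (-2.82, 2.7)
(p₂, q₂) = (-2.82, 2.7) − 0.02·(-8.58, 13.38) = (-2.6484, 2.4324)
(p₃, q₃) = (-2.6484, 2.4324) − 0.02·(-8.1612, 11.946) = (-2.485176, 2.19348)

(-2.485176, 2.19348)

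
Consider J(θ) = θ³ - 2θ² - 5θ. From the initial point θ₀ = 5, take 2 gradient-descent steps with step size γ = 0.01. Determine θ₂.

4.1225

J′(θ) = 3θ² - 4θ - 5
Step 1: J′(5) = 50; θ₁ = 5 − 0.01·50 = 4.5
Step 2: J′(4.5) = 37.75; θ₂ = 4.5 − 0.01·37.75 = 4.1225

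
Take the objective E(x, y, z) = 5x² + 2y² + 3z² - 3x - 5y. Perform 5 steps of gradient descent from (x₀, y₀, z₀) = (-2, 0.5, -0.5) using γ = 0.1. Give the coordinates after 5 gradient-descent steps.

(0.3, 1.19168, -0.00512)

∇E = (10x - 3, 4y - 5, 6z)
(x₁, y₁, z₁) = (-2, 0.5, -0.5) − 0.1·(-23, -3, -3) = (0.3, 0.8, -0.2)
(x₂, y₂, z₂) = (0.3, 0.8, -0.2) − 0.1·(0, -1.8, -1.2) = (0.3, 0.98, -0.08)
(x₃, y₃, z₃) = (0.3, 0.98, -0.08) − 0.1·(0, -1.08, -0.48) = (0.3, 1.088, -0.032)
(x₄, y₄, z₄) = (0.3, 1.088, -0.032) − 0.1·(0, -0.648, -0.192) = (0.3, 1.1528, -0.0128)
(x₅, y₅, z₅) = (0.3, 1.1528, -0.0128) − 0.1·(0, -0.3888, -0.0768) = (0.3, 1.19168, -0.00512)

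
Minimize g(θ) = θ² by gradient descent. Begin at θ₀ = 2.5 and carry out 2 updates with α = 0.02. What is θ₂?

2.304

g′(θ) = 2θ
Step 1: g′(2.5) = 5; θ₁ = 2.5 − 0.02·5 = 2.4
Step 2: g′(2.4) = 4.8; θ₂ = 2.4 − 0.02·4.8 = 2.304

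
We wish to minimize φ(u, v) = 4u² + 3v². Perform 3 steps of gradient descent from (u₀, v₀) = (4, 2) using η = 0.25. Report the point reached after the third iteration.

(-4, -0.25)

∇φ = (8u, 6v)
(u₁, v₁) = (4, 2) − 0.25·(32, 12) = (-4, -1)
(u₂, v₂) = (-4, -1) − 0.25·(-32, -6) = (4, 0.5)
(u₃, v₃) = (4, 0.5) − 0.25·(32, 3) = (-4, -0.25)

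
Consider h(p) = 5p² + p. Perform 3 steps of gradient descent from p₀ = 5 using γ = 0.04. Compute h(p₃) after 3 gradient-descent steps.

6.0176128

h′(p) = 10p + 1
Step 1: h′(5) = 51; p₁ = 5 − 0.04·51 = 2.96
Step 2: h′(2.96) = 30.6; p₂ = 2.96 − 0.04·30.6 = 1.736
Step 3: h′(1.736) = 18.36; p₃ = 1.736 − 0.04·18.36 = 1.0016
h(1.0016) = 6.0176128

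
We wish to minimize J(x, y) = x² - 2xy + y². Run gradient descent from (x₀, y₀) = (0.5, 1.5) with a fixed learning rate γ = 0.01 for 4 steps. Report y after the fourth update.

∇J = (2x - 2y, -2x + 2y)
(x₁, y₁) = (0.5, 1.5) − 0.01·(-2, 2) = (0.52, 1.48)
(x₂, y₂) = (0.52, 1.48) − 0.01·(-1.92, 1.92) = (0.5392, 1.4608)
(x₃, y₃) = (0.5392, 1.4608) − 0.01·(-1.8432, 1.8432) = (0.557632, 1.442368)
(x₄, y₄) = (0.557632, 1.442368) − 0.01·(-1.769472, 1.769472) = (0.57532672, 1.42467328)
y = 1.42467328

1.42467328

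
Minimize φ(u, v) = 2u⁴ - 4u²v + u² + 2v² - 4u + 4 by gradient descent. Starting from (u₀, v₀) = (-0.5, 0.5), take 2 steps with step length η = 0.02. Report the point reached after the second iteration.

(-0.34360192, 0.455712)

∇φ = (8u³ - 8uv + 2u - 4, -4u² + 4v)
(u₁, v₁) = (-0.5, 0.5) − 0.02·(-4, 1) = (-0.42, 0.48)
(u₂, v₂) = (-0.42, 0.48) − 0.02·(-3.819904, 1.2144) = (-0.34360192, 0.455712)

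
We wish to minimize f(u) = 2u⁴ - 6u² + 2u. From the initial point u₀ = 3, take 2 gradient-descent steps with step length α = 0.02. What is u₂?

-0.79165696

f′(u) = 8u³ - 12u + 2
Step 1: f′(3) = 182; u₁ = 3 − 0.02·182 = -0.64
Step 2: f′(-0.64) = 7.582848; u₂ = -0.64 − 0.02·7.582848 = -0.79165696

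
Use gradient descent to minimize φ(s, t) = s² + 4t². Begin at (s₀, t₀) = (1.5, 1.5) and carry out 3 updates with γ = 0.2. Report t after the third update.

-0.324

∇φ = (2s, 8t)
Step 1: at (1.5, 1.5), ∇φ = (3, 12) → (1.5, 1.5) − 0.2·(3, 12) = (0.9, -0.9)
Step 2: at (0.9, -0.9), ∇φ = (1.8, -7.2) → (0.9, -0.9) − 0.2·(1.8, -7.2) = (0.54, 0.54)
Step 3: at (0.54, 0.54), ∇φ = (1.08, 4.32) → (0.54, 0.54) − 0.2·(1.08, 4.32) = (0.324, -0.324)
t = -0.324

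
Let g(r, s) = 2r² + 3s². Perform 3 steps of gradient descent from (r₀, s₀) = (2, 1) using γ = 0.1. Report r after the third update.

0.432

∇g = (4r, 6s)
Step 1: at (2, 1), ∇g = (8, 6) → (2, 1) − 0.1·(8, 6) = (1.2, 0.4)
Step 2: at (1.2, 0.4), ∇g = (4.8, 2.4) → (1.2, 0.4) − 0.1·(4.8, 2.4) = (0.72, 0.16)
Step 3: at (0.72, 0.16), ∇g = (2.88, 0.96) → (0.72, 0.16) − 0.1·(2.88, 0.96) = (0.432, 0.064)
r = 0.432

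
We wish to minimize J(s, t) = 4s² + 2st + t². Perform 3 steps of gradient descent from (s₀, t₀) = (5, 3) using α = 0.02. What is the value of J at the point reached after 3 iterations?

∇J = (8s + 2t, 2s + 2t)
(s₁, t₁) = (5, 3) − 0.02·(46, 16) = (4.08, 2.68)
(s₂, t₂) = (4.08, 2.68) − 0.02·(38, 13.52) = (3.32, 2.4096)
(s₃, t₃) = (3.32, 2.4096) − 0.02·(31.3792, 11.4592) = (2.692416, 2.180416)
J(2.692416, 2.180416) = 45.491803451392

45.491803451392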